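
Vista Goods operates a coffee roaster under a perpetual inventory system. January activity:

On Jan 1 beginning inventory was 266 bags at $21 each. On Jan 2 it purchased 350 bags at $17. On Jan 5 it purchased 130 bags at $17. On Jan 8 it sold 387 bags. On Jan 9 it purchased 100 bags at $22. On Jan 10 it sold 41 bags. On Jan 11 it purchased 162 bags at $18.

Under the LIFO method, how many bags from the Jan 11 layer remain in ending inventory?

162

Jan 8, 387 sold [LIFO — newest first]: 130 @ $17 + 257 @ $17 = $6,579
Jan 10, 41 sold [LIFO — newest first]: 41 @ $22 = $902
Total COGS = $6,579 + $902 = $7,481
Ending inventory: 266 @ $21 + 93 @ $17 + 59 @ $22 + 162 @ $18 = $11,381
Check: goods available $18,862 = COGS $7,481 + ending $11,381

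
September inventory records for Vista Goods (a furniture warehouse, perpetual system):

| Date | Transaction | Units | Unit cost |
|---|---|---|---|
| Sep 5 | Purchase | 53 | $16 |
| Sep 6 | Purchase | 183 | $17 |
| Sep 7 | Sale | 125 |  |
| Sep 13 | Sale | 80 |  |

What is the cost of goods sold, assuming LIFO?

COGS = $3,463

Sep 7, 125 sold [LIFO — newest first]: 125 @ $17 = $2,125
Sep 13, 80 sold [LIFO — newest first]: 58 @ $17 + 22 @ $16 = $1,338
Total COGS = $2,125 + $1,338 = $3,463
Ending inventory: 31 @ $16 = $496
Check: goods available $3,959 = COGS $3,463 + ending $496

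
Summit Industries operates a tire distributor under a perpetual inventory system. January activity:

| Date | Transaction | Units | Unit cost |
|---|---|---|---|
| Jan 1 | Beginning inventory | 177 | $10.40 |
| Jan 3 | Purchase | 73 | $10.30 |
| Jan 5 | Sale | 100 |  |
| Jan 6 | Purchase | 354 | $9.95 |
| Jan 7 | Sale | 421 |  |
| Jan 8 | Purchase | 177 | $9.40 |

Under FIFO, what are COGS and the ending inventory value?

COGS = $5,289.15; ending inventory = $2,489.65

Jan 5, 100 sold [FIFO — oldest first]: 100 @ $10.40 = $1,040.00
Jan 7, 421 sold [FIFO — oldest first]: 77 @ $10.40 + 73 @ $10.30 + 271 @ $9.95 = $4,249.15
Total COGS = $1,040.00 + $4,249.15 = $5,289.15
Ending inventory: 83 @ $9.95 + 177 @ $9.40 = $2,489.65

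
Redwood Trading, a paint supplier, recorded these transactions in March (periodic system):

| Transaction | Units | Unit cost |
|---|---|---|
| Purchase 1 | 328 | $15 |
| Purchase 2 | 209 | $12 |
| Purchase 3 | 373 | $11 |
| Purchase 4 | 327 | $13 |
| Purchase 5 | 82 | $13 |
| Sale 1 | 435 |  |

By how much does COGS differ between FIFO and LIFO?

FIFO COGS: 328 @ $15 + 107 @ $12 = $6,204
LIFO COGS: 82 @ $13 + 327 @ $13 + 26 @ $11 = $5,603
Difference = |$6,204 − $5,603| = $601

$601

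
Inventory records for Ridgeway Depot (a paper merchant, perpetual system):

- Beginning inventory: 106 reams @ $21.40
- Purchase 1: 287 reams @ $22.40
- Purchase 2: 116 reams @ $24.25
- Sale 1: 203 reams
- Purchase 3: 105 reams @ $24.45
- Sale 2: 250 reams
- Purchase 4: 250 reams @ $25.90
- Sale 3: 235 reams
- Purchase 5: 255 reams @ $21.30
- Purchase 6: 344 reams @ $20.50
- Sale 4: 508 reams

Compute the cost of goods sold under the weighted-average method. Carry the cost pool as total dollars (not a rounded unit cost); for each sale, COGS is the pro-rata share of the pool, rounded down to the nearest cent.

COGS = $27,231.65

After Beginning: 106 on hand, pool $2,268.40 (≈ $21.4000 each)
After Purchase 1: 393 on hand, pool $8,697.20 (≈ $22.1303 each)
After Purchase 2: 509 on hand, pool $11,510.20 (≈ $22.6134 each)
Sale 1, sell 203: 203/509 × $11,510.20 → $4,590.51
After Purchase 3: 411 on hand, pool $9,486.94 (≈ $23.0826 each)
Sale 2, sell 250: 250/411 × $9,486.94 → $5,770.64
After Purchase 4: 411 on hand, pool $10,191.30 (≈ $24.7964 each)
Sale 3, sell 235: 235/411 × $10,191.30 → $5,827.14
After Purchase 5: 431 on hand, pool $9,795.66 (≈ $22.7277 each)
After Purchase 6: 775 on hand, pool $16,847.66 (≈ $21.7389 each)
Sale 4, sell 508: 508/775 × $16,847.66 → $11,043.36
Total COGS = $4,590.51 + $5,770.64 + $5,827.14 + $11,043.36 = $27,231.65
Ending inventory (cost pool remaining) = $5,804.30
Check: goods available $33,035.95 = COGS $27,231.65 + ending $5,804.30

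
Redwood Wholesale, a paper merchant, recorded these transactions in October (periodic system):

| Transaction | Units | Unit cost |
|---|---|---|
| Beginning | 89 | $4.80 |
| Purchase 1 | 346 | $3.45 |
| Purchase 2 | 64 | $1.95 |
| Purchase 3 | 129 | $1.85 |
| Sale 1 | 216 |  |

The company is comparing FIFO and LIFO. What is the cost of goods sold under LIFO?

FIFO COGS: 89 @ $4.80 + 127 @ $3.45 = $865.35
LIFO COGS: 129 @ $1.85 + 64 @ $1.95 + 23 @ $3.45 = $442.80

COGS = $442.80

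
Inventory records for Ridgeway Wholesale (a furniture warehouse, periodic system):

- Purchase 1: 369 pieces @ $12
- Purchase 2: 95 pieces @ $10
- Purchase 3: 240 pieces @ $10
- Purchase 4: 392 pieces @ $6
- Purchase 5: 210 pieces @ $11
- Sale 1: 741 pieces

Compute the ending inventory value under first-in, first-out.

Ending inventory = $4,440

Sale 1 (741) [FIFO — oldest first]: 369 @ $12 + 95 @ $10 + 240 @ $10 + 37 @ $6 = $8,000
Ending inventory: 355 @ $6 + 210 @ $11 = $4,440
Check: goods available $12,440 = COGS $8,000 + ending $4,440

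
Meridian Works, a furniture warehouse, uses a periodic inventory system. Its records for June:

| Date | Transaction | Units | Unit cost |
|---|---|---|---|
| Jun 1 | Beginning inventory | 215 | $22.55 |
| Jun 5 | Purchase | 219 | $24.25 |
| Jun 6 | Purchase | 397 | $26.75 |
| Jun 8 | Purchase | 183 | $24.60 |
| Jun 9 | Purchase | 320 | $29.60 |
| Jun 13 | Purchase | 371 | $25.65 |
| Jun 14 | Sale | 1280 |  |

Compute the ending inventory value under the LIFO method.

Jun 14, 1280 sold [LIFO — newest first]: 371 @ $25.65 + 320 @ $29.60 + 183 @ $24.60 + 397 @ $26.75 + 9 @ $24.25 = $34,327.95
Ending inventory: 215 @ $22.55 + 210 @ $24.25 = $9,940.75
Check: goods available $44,268.70 = COGS $34,327.95 + ending $9,940.75

Ending inventory = $9,940.75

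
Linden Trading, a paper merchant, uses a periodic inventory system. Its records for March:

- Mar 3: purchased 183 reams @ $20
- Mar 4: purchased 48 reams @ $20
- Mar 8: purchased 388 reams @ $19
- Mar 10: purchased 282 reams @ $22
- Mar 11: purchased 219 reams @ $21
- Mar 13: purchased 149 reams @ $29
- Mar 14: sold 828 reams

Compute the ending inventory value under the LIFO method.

Ending inventory = $8,610

Mar 14, 828 sold [LIFO — newest first]: 149 @ $29 + 219 @ $21 + 282 @ $22 + 178 @ $19 = $18,506
Ending inventory: 183 @ $20 + 48 @ $20 + 210 @ $19 = $8,610
Check: goods available $27,116 = COGS $18,506 + ending $8,610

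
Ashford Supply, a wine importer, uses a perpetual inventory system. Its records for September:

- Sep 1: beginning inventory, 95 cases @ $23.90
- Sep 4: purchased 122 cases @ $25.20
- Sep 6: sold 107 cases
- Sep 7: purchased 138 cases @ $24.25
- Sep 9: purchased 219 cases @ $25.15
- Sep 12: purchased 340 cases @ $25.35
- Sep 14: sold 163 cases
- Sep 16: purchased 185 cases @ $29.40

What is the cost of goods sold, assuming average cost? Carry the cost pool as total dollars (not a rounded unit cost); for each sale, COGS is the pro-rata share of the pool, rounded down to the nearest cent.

After Sep 1: 95 on hand, pool $2,270.50 (≈ $23.9000 each)
After Sep 4: 217 on hand, pool $5,344.90 (≈ $24.6309 each)
Sep 6, sell 107: 107/217 × $5,344.90 → $2,635.50
After Sep 7: 248 on hand, pool $6,055.90 (≈ $24.4190 each)
After Sep 9: 467 on hand, pool $11,563.75 (≈ $24.7618 each)
After Sep 12: 807 on hand, pool $20,182.75 (≈ $25.0096 each)
Sep 14, sell 163: 163/807 × $20,182.75 → $4,076.56
After Sep 16: 829 on hand, pool $21,545.19 (≈ $25.9894 each)
Total COGS = $2,635.50 + $4,076.56 = $6,712.06
Ending inventory (cost pool remaining) = $21,545.19

COGS = $6,712.06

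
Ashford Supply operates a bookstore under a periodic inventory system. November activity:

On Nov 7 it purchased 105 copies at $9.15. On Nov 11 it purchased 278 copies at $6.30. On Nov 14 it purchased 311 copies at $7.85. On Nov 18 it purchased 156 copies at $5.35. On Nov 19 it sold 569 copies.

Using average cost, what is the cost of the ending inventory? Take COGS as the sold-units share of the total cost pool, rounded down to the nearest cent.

Ending inventory = $1,979.60

Nov 19, sell 569: 569/850 × $5,988.10 → $4,008.50
Ending inventory (cost pool remaining) = $1,979.60
Check: goods available $5,988.10 = COGS $4,008.50 + ending $1,979.60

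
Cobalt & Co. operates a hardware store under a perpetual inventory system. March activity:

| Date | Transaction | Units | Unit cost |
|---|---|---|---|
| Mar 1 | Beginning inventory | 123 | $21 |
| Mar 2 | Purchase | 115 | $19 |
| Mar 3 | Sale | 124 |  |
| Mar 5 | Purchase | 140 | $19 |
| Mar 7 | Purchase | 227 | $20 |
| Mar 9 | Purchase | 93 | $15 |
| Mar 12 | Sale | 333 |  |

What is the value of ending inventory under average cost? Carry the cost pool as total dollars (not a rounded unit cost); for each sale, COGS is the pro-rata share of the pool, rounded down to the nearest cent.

After Mar 1: 123 on hand, pool $2,583.00 (≈ $21.0000 each)
After Mar 2: 238 on hand, pool $4,768.00 (≈ $20.0336 each)
Mar 3, sell 124: 124/238 × $4,768.00 → $2,484.16
After Mar 5: 254 on hand, pool $4,943.84 (≈ $19.4639 each)
After Mar 7: 481 on hand, pool $9,483.84 (≈ $19.7169 each)
After Mar 9: 574 on hand, pool $10,878.84 (≈ $18.9527 each)
Mar 12, sell 333: 333/574 × $10,878.84 → $6,311.24
Total COGS = $2,484.16 + $6,311.24 = $8,795.40
Ending inventory (cost pool remaining) = $4,567.60

Ending inventory = $4,567.60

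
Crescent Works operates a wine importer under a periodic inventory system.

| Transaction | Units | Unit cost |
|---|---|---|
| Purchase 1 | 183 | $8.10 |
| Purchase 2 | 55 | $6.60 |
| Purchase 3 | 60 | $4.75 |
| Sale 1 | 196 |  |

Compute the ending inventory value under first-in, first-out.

Ending inventory = $562.20

Sale 1 (196) [FIFO — oldest first]: 183 @ $8.10 + 13 @ $6.60 = $1,568.10
Ending inventory: 42 @ $6.60 + 60 @ $4.75 = $562.20
Check: goods available $2,130.30 = COGS $1,568.10 + ending $562.20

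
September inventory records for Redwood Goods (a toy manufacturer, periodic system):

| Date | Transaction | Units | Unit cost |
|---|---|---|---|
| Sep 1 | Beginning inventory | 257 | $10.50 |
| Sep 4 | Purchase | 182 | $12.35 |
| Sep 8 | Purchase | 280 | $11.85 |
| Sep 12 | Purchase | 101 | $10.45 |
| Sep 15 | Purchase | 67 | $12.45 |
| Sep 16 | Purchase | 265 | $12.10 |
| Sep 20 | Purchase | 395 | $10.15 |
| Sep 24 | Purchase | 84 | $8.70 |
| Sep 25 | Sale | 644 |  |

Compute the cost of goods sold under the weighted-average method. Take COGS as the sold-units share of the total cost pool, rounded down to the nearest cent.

Sep 25, sell 644: 644/1631 × $18,100.35 → $7,146.91
Ending inventory (cost pool remaining) = $10,953.44

COGS = $7,146.91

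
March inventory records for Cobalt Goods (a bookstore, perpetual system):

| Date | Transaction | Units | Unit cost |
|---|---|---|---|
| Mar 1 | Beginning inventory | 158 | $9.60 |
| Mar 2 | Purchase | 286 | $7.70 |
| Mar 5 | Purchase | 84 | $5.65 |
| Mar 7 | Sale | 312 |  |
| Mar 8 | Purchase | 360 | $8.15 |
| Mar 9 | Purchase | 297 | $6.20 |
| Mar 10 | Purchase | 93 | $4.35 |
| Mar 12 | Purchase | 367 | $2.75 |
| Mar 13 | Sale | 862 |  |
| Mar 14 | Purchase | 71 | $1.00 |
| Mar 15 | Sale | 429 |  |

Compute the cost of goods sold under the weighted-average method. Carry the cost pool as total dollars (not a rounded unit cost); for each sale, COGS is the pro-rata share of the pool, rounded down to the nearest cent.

COGS = $9,856.68

After Mar 1: 158 on hand, pool $1,516.80 (≈ $9.6000 each)
After Mar 2: 444 on hand, pool $3,719.00 (≈ $8.3761 each)
After Mar 5: 528 on hand, pool $4,193.60 (≈ $7.9424 each)
Mar 7, sell 312: 312/528 × $4,193.60 → $2,478.03
After Mar 8: 576 on hand, pool $4,649.57 (≈ $8.0722 each)
After Mar 9: 873 on hand, pool $6,490.97 (≈ $7.4352 each)
After Mar 10: 966 on hand, pool $6,895.52 (≈ $7.1382 each)
After Mar 12: 1333 on hand, pool $7,904.77 (≈ $5.9301 each)
Mar 13, sell 862: 862/1333 × $7,904.77 → $5,111.71
After Mar 14: 542 on hand, pool $2,864.06 (≈ $5.2842 each)
Mar 15, sell 429: 429/542 × $2,864.06 → $2,266.94
Total COGS = $2,478.03 + $5,111.71 + $2,266.94 = $9,856.68
Ending inventory (cost pool remaining) = $597.12
Check: goods available $10,453.80 = COGS $9,856.68 + ending $597.12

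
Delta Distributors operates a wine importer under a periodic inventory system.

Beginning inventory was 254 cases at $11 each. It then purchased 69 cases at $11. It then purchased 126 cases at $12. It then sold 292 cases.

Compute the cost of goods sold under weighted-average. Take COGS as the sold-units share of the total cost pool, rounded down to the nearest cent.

Sale 1, sell 292: 292/449 × $5,065.00 → $3,293.94
Ending inventory (cost pool remaining) = $1,771.06
Check: goods available $5,065.00 = COGS $3,293.94 + ending $1,771.06

COGS = $3,293.94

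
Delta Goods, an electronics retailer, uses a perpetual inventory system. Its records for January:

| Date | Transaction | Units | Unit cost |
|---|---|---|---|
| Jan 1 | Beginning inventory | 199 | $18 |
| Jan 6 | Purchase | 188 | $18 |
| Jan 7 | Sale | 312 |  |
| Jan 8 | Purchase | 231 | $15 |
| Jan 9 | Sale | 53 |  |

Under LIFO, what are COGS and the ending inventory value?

COGS = $6,411; ending inventory = $4,020

Jan 7, 312 sold [LIFO — newest first]: 188 @ $18 + 124 @ $18 = $5,616
Jan 9, 53 sold [LIFO — newest first]: 53 @ $15 = $795
Total COGS = $5,616 + $795 = $6,411
Ending inventory: 75 @ $18 + 178 @ $15 = $4,020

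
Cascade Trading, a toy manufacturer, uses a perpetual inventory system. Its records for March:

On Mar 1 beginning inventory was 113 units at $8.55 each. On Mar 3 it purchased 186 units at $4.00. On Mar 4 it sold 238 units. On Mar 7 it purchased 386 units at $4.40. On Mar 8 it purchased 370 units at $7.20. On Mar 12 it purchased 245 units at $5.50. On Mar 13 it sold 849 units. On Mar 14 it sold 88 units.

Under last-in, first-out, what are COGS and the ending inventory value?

COGS = $6,616.90; ending inventory = $803.15

Mar 4, 238 sold [LIFO — newest first]: 186 @ $4.00 + 52 @ $8.55 = $1,188.60
Mar 13, 849 sold [LIFO — newest first]: 245 @ $5.50 + 370 @ $7.20 + 234 @ $4.40 = $5,041.10
Mar 14, 88 sold [LIFO — newest first]: 88 @ $4.40 = $387.20
Total COGS = $1,188.60 + $5,041.10 + $387.20 = $6,616.90
Ending inventory: 61 @ $8.55 + 64 @ $4.40 = $803.15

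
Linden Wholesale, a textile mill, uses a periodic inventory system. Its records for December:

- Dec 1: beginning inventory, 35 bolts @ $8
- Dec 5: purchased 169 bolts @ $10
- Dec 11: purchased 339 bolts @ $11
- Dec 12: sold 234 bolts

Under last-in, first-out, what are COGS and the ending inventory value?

COGS = $2,574; ending inventory = $3,125

Dec 12, 234 sold [LIFO — newest first]: 234 @ $11 = $2,574
Ending inventory: 35 @ $8 + 169 @ $10 + 105 @ $11 = $3,125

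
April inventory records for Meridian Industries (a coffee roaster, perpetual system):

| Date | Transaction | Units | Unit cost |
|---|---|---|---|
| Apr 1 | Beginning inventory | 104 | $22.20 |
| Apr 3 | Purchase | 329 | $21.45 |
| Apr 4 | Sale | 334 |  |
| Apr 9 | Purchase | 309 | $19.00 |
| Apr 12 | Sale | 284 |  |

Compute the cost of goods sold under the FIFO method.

Apr 4, 334 sold [FIFO — oldest first]: 104 @ $22.20 + 230 @ $21.45 = $7,242.30
Apr 12, 284 sold [FIFO — oldest first]: 99 @ $21.45 + 185 @ $19.00 = $5,638.55
Total COGS = $7,242.30 + $5,638.55 = $12,880.85
Ending inventory: 124 @ $19.00 = $2,356.00

COGS = $12,880.85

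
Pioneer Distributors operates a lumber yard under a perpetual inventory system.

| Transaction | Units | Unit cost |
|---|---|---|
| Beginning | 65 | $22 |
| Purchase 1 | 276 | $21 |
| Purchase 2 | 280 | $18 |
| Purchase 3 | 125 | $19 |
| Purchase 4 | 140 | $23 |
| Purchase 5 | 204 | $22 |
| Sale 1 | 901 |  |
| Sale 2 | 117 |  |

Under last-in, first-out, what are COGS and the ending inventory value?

COGS = $20,772; ending inventory = $1,577

Sale 1 (901) [LIFO — newest first]: 204 @ $22 + 140 @ $23 + 125 @ $19 + 280 @ $18 + 152 @ $21 = $18,315
Sale 2 (117) [LIFO — newest first]: 117 @ $21 = $2,457
Total COGS = $18,315 + $2,457 = $20,772
Ending inventory: 65 @ $22 + 7 @ $21 = $1,577
Check: goods available $22,349 = COGS $20,772 + ending $1,577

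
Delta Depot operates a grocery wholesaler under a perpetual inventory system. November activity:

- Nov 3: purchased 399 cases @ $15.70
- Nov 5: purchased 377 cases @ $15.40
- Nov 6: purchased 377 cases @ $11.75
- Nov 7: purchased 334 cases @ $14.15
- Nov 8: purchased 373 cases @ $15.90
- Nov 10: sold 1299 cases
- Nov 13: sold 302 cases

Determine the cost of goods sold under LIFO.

COGS = $23,090.35

Nov 10, 1299 sold [LIFO — newest first]: 373 @ $15.90 + 334 @ $14.15 + 377 @ $11.75 + 215 @ $15.40 = $18,397.55
Nov 13, 302 sold [LIFO — newest first]: 162 @ $15.40 + 140 @ $15.70 = $4,692.80
Total COGS = $18,397.55 + $4,692.80 = $23,090.35
Ending inventory: 259 @ $15.70 = $4,066.30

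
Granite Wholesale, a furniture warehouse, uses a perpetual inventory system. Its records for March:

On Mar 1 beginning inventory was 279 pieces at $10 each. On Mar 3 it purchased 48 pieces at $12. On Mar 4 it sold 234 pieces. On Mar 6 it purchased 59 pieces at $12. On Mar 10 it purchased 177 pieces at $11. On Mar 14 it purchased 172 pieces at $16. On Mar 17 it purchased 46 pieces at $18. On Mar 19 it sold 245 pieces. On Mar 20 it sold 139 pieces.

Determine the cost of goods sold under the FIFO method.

COGS = $6,901

Mar 4, 234 sold [FIFO — oldest first]: 234 @ $10 = $2,340
Mar 19, 245 sold [FIFO — oldest first]: 45 @ $10 + 48 @ $12 + 59 @ $12 + 93 @ $11 = $2,757
Mar 20, 139 sold [FIFO — oldest first]: 84 @ $11 + 55 @ $16 = $1,804
Total COGS = $2,340 + $2,757 + $1,804 = $6,901
Ending inventory: 117 @ $16 + 46 @ $18 = $2,700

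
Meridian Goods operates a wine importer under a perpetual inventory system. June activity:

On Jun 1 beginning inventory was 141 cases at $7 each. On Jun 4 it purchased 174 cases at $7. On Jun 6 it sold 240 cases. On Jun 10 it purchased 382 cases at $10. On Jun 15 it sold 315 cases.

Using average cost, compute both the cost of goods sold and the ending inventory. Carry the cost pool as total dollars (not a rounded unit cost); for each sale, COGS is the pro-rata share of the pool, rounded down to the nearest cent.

COGS = $4,674.91; ending inventory = $1,350.09

After Jun 1: 141 on hand, pool $987.00 (≈ $7.0000 each)
After Jun 4: 315 on hand, pool $2,205.00 (≈ $7.0000 each)
Jun 6, sell 240: 240/315 × $2,205.00 → $1,680.00
After Jun 10: 457 on hand, pool $4,345.00 (≈ $9.5077 each)
Jun 15, sell 315: 315/457 × $4,345.00 → $2,994.91
Total COGS = $1,680.00 + $2,994.91 = $4,674.91
Ending inventory (cost pool remaining) = $1,350.09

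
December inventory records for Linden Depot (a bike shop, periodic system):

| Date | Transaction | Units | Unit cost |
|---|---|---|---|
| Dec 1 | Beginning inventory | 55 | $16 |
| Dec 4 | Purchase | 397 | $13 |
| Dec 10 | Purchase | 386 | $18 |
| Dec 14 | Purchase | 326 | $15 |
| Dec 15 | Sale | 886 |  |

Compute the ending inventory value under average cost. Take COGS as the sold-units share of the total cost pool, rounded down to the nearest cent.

Dec 15, sell 886: 886/1164 × $17,879.00 → $13,608.92
Ending inventory (cost pool remaining) = $4,270.08

Ending inventory = $4,270.08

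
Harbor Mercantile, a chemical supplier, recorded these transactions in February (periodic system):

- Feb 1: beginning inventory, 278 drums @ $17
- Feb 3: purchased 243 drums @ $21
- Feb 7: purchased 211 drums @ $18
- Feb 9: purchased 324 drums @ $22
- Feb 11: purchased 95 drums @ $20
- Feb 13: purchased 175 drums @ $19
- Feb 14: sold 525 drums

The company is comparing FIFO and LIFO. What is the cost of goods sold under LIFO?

COGS = $10,835

FIFO COGS: 278 @ $17 + 243 @ $21 + 4 @ $18 = $9,901
LIFO COGS: 175 @ $19 + 95 @ $20 + 255 @ $22 = $10,835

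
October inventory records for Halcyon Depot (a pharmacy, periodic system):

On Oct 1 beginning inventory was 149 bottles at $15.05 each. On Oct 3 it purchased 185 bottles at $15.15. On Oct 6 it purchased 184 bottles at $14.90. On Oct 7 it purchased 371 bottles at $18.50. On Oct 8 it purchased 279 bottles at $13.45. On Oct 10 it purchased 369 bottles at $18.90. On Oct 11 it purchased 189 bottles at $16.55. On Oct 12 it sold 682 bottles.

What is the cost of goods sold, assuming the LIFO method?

Oct 12, 682 sold [LIFO — newest first]: 189 @ $16.55 + 369 @ $18.90 + 124 @ $13.45 = $11,769.85
Ending inventory: 149 @ $15.05 + 185 @ $15.15 + 184 @ $14.90 + 371 @ $18.50 + 155 @ $13.45 = $16,735.05

COGS = $11,769.85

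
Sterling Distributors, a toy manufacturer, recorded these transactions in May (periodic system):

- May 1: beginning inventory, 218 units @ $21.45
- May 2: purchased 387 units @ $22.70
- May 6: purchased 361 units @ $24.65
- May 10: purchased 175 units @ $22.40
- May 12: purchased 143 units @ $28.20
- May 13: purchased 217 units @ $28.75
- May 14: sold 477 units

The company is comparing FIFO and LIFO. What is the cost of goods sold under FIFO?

FIFO COGS: 218 @ $21.45 + 259 @ $22.70 = $10,555.40
LIFO COGS: 217 @ $28.75 + 143 @ $28.20 + 117 @ $22.40 = $12,892.15

COGS = $10,555.40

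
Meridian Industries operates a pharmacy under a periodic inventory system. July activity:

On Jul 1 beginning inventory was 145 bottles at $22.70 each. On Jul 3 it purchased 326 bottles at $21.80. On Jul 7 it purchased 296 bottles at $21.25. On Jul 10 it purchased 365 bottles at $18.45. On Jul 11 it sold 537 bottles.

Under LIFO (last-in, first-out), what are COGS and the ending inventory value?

Jul 11, 537 sold [LIFO — newest first]: 365 @ $18.45 + 172 @ $21.25 = $10,389.25
Ending inventory: 145 @ $22.70 + 326 @ $21.80 + 124 @ $21.25 = $13,033.30

COGS = $10,389.25; ending inventory = $13,033.30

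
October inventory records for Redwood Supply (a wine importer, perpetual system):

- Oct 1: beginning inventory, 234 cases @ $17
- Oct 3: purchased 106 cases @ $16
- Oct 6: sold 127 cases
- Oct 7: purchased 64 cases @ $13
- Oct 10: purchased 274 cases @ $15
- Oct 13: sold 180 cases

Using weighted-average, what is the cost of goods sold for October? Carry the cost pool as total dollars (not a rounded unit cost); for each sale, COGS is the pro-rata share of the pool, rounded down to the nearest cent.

After Oct 1: 234 on hand, pool $3,978.00 (≈ $17.0000 each)
After Oct 3: 340 on hand, pool $5,674.00 (≈ $16.6882 each)
Oct 6, sell 127: 127/340 × $5,674.00 → $2,119.40
After Oct 7: 277 on hand, pool $4,386.60 (≈ $15.8361 each)
After Oct 10: 551 on hand, pool $8,496.60 (≈ $15.4203 each)
Oct 13, sell 180: 180/551 × $8,496.60 → $2,775.65
Total COGS = $2,119.40 + $2,775.65 = $4,895.05
Ending inventory (cost pool remaining) = $5,720.95
Check: goods available $10,616.00 = COGS $4,895.05 + ending $5,720.95

COGS = $4,895.05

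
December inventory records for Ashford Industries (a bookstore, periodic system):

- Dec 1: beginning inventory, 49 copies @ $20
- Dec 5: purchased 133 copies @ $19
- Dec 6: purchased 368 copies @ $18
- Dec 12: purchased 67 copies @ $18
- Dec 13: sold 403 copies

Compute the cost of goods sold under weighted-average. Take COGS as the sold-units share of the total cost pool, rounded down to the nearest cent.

Dec 13, sell 403: 403/617 × $11,337.00 → $7,404.88
Ending inventory (cost pool remaining) = $3,932.12

COGS = $7,404.88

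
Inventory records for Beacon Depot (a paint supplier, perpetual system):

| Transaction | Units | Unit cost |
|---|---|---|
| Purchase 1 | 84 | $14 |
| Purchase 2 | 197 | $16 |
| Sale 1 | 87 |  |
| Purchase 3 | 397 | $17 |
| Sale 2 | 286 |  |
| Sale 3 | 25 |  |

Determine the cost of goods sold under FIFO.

COGS = $6,317

Sale 1 (87) [FIFO — oldest first]: 84 @ $14 + 3 @ $16 = $1,224
Sale 2 (286) [FIFO — oldest first]: 194 @ $16 + 92 @ $17 = $4,668
Sale 3 (25) [FIFO — oldest first]: 25 @ $17 = $425
Total COGS = $1,224 + $4,668 + $425 = $6,317
Ending inventory: 280 @ $17 = $4,760
Check: goods available $11,077 = COGS $6,317 + ending $4,760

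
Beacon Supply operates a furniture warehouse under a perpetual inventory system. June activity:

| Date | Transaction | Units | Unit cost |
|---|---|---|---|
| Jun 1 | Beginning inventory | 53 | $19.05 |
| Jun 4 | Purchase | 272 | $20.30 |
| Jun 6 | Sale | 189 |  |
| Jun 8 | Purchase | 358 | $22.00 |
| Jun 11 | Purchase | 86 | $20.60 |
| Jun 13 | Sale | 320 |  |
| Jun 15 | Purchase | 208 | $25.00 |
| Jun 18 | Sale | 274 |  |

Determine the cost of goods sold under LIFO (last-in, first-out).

Jun 6, 189 sold [LIFO — newest first]: 189 @ $20.30 = $3,836.70
Jun 13, 320 sold [LIFO — newest first]: 86 @ $20.60 + 234 @ $22.00 = $6,919.60
Jun 18, 274 sold [LIFO — newest first]: 208 @ $25.00 + 66 @ $22.00 = $6,652.00
Total COGS = $3,836.70 + $6,919.60 + $6,652.00 = $17,408.30
Ending inventory: 53 @ $19.05 + 83 @ $20.30 + 58 @ $22.00 = $3,970.55
Check: goods available $21,378.85 = COGS $17,408.30 + ending $3,970.55

COGS = $17,408.30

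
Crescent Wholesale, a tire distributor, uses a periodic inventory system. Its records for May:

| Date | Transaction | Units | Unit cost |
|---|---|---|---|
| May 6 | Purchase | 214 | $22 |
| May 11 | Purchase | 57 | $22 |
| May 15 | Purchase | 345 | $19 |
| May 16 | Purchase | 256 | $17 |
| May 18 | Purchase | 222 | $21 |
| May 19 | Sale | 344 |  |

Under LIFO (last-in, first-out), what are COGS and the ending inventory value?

COGS = $6,736; ending inventory = $14,795

May 19, 344 sold [LIFO — newest first]: 222 @ $21 + 122 @ $17 = $6,736
Ending inventory: 214 @ $22 + 57 @ $22 + 345 @ $19 + 134 @ $17 = $14,795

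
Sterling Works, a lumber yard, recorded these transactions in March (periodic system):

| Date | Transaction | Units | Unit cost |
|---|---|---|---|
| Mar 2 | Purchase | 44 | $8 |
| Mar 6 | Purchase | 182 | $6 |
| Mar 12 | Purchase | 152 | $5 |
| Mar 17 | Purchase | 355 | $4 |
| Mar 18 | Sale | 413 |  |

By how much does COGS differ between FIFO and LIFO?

FIFO COGS: 44 @ $8 + 182 @ $6 + 152 @ $5 + 35 @ $4 = $2,344
LIFO COGS: 355 @ $4 + 58 @ $5 = $1,710
Difference = |$2,344 − $1,710| = $634

$634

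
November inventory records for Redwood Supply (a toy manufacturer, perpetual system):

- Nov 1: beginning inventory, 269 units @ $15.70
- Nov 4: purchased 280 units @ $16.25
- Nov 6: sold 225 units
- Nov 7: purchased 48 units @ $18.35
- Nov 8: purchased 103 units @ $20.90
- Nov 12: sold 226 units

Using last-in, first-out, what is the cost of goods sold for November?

Nov 6, 225 sold [LIFO — newest first]: 225 @ $16.25 = $3,656.25
Nov 12, 226 sold [LIFO — newest first]: 103 @ $20.90 + 48 @ $18.35 + 55 @ $16.25 + 20 @ $15.70 = $4,241.25
Total COGS = $3,656.25 + $4,241.25 = $7,897.50
Ending inventory: 249 @ $15.70 = $3,909.30

COGS = $7,897.50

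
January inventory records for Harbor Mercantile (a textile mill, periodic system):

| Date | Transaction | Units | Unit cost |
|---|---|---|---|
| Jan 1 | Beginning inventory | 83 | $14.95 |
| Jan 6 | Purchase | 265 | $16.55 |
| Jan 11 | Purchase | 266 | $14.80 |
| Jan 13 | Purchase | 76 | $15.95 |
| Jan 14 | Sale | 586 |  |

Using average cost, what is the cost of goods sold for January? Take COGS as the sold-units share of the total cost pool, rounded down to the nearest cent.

Jan 14, sell 586: 586/690 × $10,775.60 → $9,151.45
Ending inventory (cost pool remaining) = $1,624.15

COGS = $9,151.45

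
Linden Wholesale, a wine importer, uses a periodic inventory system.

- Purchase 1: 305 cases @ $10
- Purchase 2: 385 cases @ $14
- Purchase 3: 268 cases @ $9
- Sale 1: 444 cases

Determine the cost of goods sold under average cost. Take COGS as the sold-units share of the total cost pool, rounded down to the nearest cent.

COGS = $5,029.52

Sale 1, sell 444: 444/958 × $10,852.00 → $5,029.52
Ending inventory (cost pool remaining) = $5,822.48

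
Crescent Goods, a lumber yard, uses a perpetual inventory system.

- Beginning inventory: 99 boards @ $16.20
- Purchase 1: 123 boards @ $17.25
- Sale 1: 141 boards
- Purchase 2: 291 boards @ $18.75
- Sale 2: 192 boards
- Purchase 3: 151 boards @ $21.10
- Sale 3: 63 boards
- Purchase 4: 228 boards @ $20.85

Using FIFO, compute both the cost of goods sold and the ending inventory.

Sale 1 (141) [FIFO — oldest first]: 99 @ $16.20 + 42 @ $17.25 = $2,328.30
Sale 2 (192) [FIFO — oldest first]: 81 @ $17.25 + 111 @ $18.75 = $3,478.50
Sale 3 (63) [FIFO — oldest first]: 63 @ $18.75 = $1,181.25
Total COGS = $2,328.30 + $3,478.50 + $1,181.25 = $6,988.05
Ending inventory: 117 @ $18.75 + 151 @ $21.10 + 228 @ $20.85 = $10,133.65

COGS = $6,988.05; ending inventory = $10,133.65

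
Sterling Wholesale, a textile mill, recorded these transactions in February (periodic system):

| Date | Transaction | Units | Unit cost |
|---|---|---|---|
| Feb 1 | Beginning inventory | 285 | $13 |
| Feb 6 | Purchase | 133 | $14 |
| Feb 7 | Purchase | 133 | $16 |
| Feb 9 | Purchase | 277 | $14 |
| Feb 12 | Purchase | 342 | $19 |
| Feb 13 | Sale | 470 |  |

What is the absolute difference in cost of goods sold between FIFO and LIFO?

FIFO COGS: 285 @ $13 + 133 @ $14 + 52 @ $16 = $6,399
LIFO COGS: 342 @ $19 + 128 @ $14 = $8,290
Difference = |$6,399 − $8,290| = $1,891

$1,891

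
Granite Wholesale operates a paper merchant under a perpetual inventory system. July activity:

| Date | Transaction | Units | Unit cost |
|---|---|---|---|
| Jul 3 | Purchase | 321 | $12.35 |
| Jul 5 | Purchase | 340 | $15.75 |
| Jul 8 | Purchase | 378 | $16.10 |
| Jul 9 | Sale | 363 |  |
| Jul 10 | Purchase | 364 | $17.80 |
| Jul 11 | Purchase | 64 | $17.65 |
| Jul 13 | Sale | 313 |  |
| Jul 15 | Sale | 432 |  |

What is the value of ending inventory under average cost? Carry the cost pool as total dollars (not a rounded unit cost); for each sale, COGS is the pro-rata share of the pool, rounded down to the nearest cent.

After Jul 3: 321 on hand, pool $3,964.35 (≈ $12.3500 each)
After Jul 5: 661 on hand, pool $9,319.35 (≈ $14.0989 each)
After Jul 8: 1039 on hand, pool $15,405.15 (≈ $14.8269 each)
Jul 9, sell 363: 363/1039 × $15,405.15 → $5,382.16
After Jul 10: 1040 on hand, pool $16,502.19 (≈ $15.8675 each)
After Jul 11: 1104 on hand, pool $17,631.79 (≈ $15.9708 each)
Jul 13, sell 313: 313/1104 × $17,631.79 → $4,998.86
Jul 15, sell 432: 432/791 × $12,632.93 → $6,899.40
Total COGS = $5,382.16 + $4,998.86 + $6,899.40 = $17,280.42
Ending inventory (cost pool remaining) = $5,733.53

Ending inventory = $5,733.53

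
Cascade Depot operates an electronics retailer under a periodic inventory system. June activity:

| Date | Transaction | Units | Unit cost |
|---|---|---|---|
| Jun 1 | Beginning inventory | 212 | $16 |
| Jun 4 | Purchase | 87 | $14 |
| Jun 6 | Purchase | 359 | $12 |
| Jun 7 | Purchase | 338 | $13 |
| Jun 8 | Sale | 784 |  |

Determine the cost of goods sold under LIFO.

COGS = $9,920

Jun 8, 784 sold [LIFO — newest first]: 338 @ $13 + 359 @ $12 + 87 @ $14 = $9,920
Ending inventory: 212 @ $16 = $3,392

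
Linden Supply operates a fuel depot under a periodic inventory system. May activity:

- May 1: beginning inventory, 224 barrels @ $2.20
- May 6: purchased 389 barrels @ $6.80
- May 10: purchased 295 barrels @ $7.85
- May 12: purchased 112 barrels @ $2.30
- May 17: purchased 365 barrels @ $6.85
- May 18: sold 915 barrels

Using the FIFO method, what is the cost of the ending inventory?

May 18, 915 sold [FIFO — oldest first]: 224 @ $2.20 + 389 @ $6.80 + 295 @ $7.85 + 7 @ $2.30 = $5,469.85
Ending inventory: 105 @ $2.30 + 365 @ $6.85 = $2,741.75
Check: goods available $8,211.60 = COGS $5,469.85 + ending $2,741.75

Ending inventory = $2,741.75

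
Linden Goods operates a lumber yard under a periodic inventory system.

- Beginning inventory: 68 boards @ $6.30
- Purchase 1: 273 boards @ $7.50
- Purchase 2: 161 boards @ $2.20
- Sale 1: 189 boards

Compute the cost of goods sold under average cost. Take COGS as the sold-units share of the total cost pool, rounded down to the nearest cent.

COGS = $1,065.51

Sale 1, sell 189: 189/502 × $2,830.10 → $1,065.51
Ending inventory (cost pool remaining) = $1,764.59
Check: goods available $2,830.10 = COGS $1,065.51 + ending $1,764.59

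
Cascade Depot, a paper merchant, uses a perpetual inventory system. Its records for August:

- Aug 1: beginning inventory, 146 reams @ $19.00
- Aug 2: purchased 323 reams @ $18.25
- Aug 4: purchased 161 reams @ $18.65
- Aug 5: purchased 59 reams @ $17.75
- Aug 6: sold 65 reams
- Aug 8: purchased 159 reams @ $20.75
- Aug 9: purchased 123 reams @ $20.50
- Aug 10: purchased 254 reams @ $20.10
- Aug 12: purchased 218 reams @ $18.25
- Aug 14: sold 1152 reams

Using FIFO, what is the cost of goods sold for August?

Aug 6, 65 sold [FIFO — oldest first]: 65 @ $19.00 = $1,235.00
Aug 14, 1152 sold [FIFO — oldest first]: 81 @ $19.00 + 323 @ $18.25 + 161 @ $18.65 + 59 @ $17.75 + 159 @ $20.75 + 123 @ $20.50 + 246 @ $20.10 = $22,249.00
Total COGS = $1,235.00 + $22,249.00 = $23,484.00
Ending inventory: 8 @ $20.10 + 218 @ $18.25 = $4,139.30

COGS = $23,484.00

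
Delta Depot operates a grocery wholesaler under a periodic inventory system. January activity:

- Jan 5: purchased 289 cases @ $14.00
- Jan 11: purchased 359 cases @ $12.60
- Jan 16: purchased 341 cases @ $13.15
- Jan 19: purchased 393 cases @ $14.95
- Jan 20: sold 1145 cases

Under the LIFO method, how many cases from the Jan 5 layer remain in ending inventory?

Jan 20, 1145 sold [LIFO — newest first]: 393 @ $14.95 + 341 @ $13.15 + 359 @ $12.60 + 52 @ $14.00 = $15,610.90
Ending inventory: 237 @ $14.00 = $3,318.00
Check: goods available $18,928.90 = COGS $15,610.90 + ending $3,318.00

237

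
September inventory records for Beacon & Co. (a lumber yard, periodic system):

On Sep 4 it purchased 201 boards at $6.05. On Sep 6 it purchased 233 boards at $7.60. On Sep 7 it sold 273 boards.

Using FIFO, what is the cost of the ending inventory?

Ending inventory = $1,223.60

Sep 7, 273 sold [FIFO — oldest first]: 201 @ $6.05 + 72 @ $7.60 = $1,763.25
Ending inventory: 161 @ $7.60 = $1,223.60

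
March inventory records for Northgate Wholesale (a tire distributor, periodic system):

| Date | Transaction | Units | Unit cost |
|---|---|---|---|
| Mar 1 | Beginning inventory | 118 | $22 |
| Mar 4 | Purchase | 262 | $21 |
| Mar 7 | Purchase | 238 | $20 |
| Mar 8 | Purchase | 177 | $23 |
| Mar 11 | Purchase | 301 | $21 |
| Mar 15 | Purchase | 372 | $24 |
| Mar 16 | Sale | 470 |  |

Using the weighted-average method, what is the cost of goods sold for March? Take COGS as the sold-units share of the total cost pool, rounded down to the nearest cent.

COGS = $10,302.22

Mar 16, sell 470: 470/1468 × $32,178.00 → $10,302.22
Ending inventory (cost pool remaining) = $21,875.78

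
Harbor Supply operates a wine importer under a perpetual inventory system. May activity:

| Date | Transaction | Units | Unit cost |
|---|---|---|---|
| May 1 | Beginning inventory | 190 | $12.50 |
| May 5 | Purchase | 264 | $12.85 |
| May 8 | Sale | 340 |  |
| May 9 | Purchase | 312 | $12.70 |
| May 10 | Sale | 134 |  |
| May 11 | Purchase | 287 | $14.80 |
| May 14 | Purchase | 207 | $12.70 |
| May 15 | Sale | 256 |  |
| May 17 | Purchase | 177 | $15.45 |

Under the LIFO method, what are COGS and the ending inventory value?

COGS = $9,398.30; ending inventory = $9,942.65

May 8, 340 sold [LIFO — newest first]: 264 @ $12.85 + 76 @ $12.50 = $4,342.40
May 10, 134 sold [LIFO — newest first]: 134 @ $12.70 = $1,701.80
May 15, 256 sold [LIFO — newest first]: 207 @ $12.70 + 49 @ $14.80 = $3,354.10
Total COGS = $4,342.40 + $1,701.80 + $3,354.10 = $9,398.30
Ending inventory: 114 @ $12.50 + 178 @ $12.70 + 238 @ $14.80 + 177 @ $15.45 = $9,942.65
Check: goods available $19,340.95 = COGS $9,398.30 + ending $9,942.65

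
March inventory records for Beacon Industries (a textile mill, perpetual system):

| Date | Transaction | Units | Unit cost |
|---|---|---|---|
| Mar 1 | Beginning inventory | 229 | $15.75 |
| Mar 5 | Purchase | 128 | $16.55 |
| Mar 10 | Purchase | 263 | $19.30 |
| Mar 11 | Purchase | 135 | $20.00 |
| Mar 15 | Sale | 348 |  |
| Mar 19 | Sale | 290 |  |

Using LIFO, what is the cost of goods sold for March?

Mar 15, 348 sold [LIFO — newest first]: 135 @ $20.00 + 213 @ $19.30 = $6,810.90
Mar 19, 290 sold [LIFO — newest first]: 50 @ $19.30 + 128 @ $16.55 + 112 @ $15.75 = $4,847.40
Total COGS = $6,810.90 + $4,847.40 = $11,658.30
Ending inventory: 117 @ $15.75 = $1,842.75
Check: goods available $13,501.05 = COGS $11,658.30 + ending $1,842.75

COGS = $11,658.30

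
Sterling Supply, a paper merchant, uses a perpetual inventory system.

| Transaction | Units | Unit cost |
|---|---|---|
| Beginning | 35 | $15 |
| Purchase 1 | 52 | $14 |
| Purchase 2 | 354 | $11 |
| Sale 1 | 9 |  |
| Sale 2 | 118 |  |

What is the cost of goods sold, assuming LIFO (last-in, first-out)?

COGS = $1,397

Sale 1 (9) [LIFO — newest first]: 9 @ $11 = $99
Sale 2 (118) [LIFO — newest first]: 118 @ $11 = $1,298
Total COGS = $99 + $1,298 = $1,397
Ending inventory: 35 @ $15 + 52 @ $14 + 227 @ $11 = $3,750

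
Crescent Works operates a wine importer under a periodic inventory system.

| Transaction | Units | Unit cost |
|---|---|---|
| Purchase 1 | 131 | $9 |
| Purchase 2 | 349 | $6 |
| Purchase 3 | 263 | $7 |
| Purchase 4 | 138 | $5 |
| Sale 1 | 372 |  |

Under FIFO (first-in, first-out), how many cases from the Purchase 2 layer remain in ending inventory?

108

Sale 1 (372) [FIFO — oldest first]: 131 @ $9 + 241 @ $6 = $2,625
Ending inventory: 108 @ $6 + 263 @ $7 + 138 @ $5 = $3,179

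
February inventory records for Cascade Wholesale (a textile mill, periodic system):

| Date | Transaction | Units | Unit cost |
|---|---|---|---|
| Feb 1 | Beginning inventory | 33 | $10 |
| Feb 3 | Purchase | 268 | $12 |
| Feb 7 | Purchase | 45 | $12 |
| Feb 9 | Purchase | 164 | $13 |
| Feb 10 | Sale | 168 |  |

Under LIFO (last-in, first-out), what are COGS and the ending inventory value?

Feb 10, 168 sold [LIFO — newest first]: 164 @ $13 + 4 @ $12 = $2,180
Ending inventory: 33 @ $10 + 268 @ $12 + 41 @ $12 = $4,038

COGS = $2,180; ending inventory = $4,038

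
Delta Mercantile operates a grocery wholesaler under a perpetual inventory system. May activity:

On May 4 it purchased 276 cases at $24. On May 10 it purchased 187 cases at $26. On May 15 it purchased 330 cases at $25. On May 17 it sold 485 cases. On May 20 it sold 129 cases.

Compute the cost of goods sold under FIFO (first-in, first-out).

May 17, 485 sold [FIFO — oldest first]: 276 @ $24 + 187 @ $26 + 22 @ $25 = $12,036
May 20, 129 sold [FIFO — oldest first]: 129 @ $25 = $3,225
Total COGS = $12,036 + $3,225 = $15,261
Ending inventory: 179 @ $25 = $4,475
Check: goods available $19,736 = COGS $15,261 + ending $4,475

COGS = $15,261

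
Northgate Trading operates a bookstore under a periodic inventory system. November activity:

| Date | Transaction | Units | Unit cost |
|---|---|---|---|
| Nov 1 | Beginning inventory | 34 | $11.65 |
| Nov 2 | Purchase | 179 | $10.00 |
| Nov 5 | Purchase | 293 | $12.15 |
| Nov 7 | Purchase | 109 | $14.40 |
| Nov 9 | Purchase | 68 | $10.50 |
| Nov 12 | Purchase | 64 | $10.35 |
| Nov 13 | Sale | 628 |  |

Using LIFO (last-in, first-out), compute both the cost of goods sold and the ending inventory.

Nov 13, 628 sold [LIFO — newest first]: 64 @ $10.35 + 68 @ $10.50 + 109 @ $14.40 + 293 @ $12.15 + 94 @ $10.00 = $7,445.95
Ending inventory: 34 @ $11.65 + 85 @ $10.00 = $1,246.10

COGS = $7,445.95; ending inventory = $1,246.10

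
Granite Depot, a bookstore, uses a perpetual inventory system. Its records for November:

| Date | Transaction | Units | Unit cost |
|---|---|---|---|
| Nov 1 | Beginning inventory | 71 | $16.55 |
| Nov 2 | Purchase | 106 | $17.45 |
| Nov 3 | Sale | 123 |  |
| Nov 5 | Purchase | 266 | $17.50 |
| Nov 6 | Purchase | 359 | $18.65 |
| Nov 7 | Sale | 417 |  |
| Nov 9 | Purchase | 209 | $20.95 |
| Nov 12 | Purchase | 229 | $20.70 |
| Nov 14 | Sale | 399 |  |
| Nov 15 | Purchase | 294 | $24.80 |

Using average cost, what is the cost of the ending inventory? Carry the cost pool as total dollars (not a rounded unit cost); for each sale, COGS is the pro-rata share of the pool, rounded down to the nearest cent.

Ending inventory = $13,248.68

After Nov 1: 71 on hand, pool $1,175.05 (≈ $16.5500 each)
After Nov 2: 177 on hand, pool $3,024.75 (≈ $17.0890 each)
Nov 3, sell 123: 123/177 × $3,024.75 → $2,101.94
After Nov 5: 320 on hand, pool $5,577.81 (≈ $17.4307 each)
After Nov 6: 679 on hand, pool $12,273.16 (≈ $18.0753 each)
Nov 7, sell 417: 417/679 × $12,273.16 → $7,537.41
After Nov 9: 471 on hand, pool $9,114.30 (≈ $19.3510 each)
After Nov 12: 700 on hand, pool $13,854.60 (≈ $19.7923 each)
Nov 14, sell 399: 399/700 × $13,854.60 → $7,897.12
After Nov 15: 595 on hand, pool $13,248.68 (≈ $22.2667 each)
Total COGS = $2,101.94 + $7,537.41 + $7,897.12 = $17,536.47
Ending inventory (cost pool remaining) = $13,248.68
Check: goods available $30,785.15 = COGS $17,536.47 + ending $13,248.68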